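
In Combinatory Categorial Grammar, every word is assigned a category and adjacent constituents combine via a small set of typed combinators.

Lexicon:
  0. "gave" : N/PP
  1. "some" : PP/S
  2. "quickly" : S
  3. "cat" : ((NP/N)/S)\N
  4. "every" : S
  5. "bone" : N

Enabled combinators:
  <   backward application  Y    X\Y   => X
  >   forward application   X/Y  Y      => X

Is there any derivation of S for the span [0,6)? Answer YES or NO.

NO

N/PP PP/S S ((NP/N)/S)\N S N
CKY chart[0,6] = {NP}; S ∉ chart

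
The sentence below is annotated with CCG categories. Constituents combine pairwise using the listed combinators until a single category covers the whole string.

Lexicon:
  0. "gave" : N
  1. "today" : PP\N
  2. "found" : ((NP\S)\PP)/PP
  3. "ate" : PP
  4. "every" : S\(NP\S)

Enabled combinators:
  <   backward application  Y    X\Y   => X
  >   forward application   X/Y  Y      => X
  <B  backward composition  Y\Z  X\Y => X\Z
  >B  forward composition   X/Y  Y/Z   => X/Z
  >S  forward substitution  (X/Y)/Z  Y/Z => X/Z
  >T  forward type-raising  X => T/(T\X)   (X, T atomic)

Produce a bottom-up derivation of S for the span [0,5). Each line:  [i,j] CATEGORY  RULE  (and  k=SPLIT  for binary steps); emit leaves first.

[0,1] N  lex  "gave"
[0,1] PP/(PP\N)  >T
[1,2] PP\N  lex  "today"
[0,2] PP  >  k=1
[2,3] ((NP\S)\PP)/PP  lex  "found"
[3,4] PP  lex  "ate"
[2,4] (NP\S)\PP  >  k=3
[0,4] NP\S  <  k=2
[4,5] S\(NP\S)  lex  "every"
[0,5] S  <  k=4

[0,5] S   <
  [0,4] NP\S   <
    [0,2] PP   >
      [0,1] PP/(PP\N)   >T
        [0,1] "gave" : N
      [1,2] "today" : PP\N
    [2,4] (NP\S)\PP   >
      [2,3] "found" : ((NP\S)\PP)/PP
      [3,4] "ate" : PP
  [4,5] "every" : S\(NP\S)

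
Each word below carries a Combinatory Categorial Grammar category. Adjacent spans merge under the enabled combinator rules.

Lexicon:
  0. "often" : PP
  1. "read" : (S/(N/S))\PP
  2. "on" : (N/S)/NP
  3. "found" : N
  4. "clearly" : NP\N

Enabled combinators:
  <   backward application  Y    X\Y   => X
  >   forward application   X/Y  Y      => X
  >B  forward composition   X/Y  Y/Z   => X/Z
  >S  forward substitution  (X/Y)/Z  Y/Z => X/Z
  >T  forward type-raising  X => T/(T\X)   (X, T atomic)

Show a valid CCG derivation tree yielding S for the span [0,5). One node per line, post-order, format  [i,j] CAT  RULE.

[0,5] S   >
  [0,2] S/(N/S)   <
    [0,1] "often" : PP
    [1,2] "read" : (S/(N/S))\PP
  [2,5] N/S   >
    [2,3] "on" : (N/S)/NP
    [3,5] NP   <
      [3,4] "found" : N
      [4,5] "clearly" : NP\N

[0,1] PP  lex  "often"
[1,2] (S/(N/S))\PP  lex  "read"
[0,2] S/(N/S)  <  k=1
[2,3] (N/S)/NP  lex  "on"
[3,4] N  lex  "found"
[4,5] NP\N  lex  "clearly"
[3,5] NP  <  k=4
[2,5] N/S  >  k=3
[0,5] S  >  k=2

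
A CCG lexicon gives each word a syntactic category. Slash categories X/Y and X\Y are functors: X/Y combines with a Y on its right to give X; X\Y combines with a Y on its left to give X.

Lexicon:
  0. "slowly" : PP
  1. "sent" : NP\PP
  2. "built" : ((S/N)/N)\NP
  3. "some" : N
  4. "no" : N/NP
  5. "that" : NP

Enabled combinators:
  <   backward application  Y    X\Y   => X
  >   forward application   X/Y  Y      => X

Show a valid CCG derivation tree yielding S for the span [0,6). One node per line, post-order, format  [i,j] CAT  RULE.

[0,6] S   >
  [0,4] S/N   >
    [0,3] (S/N)/N   <
      [0,2] NP   <
        [0,1] "slowly" : PP
        [1,2] "sent" : NP\PP
      [2,3] "built" : ((S/N)/N)\NP
    [3,4] "some" : N
  [4,6] N   >
    [4,5] "no" : N/NP
    [5,6] "that" : NP

[0,1] PP  lex  "slowly"
[1,2] NP\PP  lex  "sent"
[0,2] NP  <  k=1
[2,3] ((S/N)/N)\NP  lex  "built"
[0,3] (S/N)/N  <  k=2
[3,4] N  lex  "some"
[0,4] S/N  >  k=3
[4,5] N/NP  lex  "no"
[5,6] NP  lex  "that"
[4,6] N  >  k=5
[0,6] S  >  k=4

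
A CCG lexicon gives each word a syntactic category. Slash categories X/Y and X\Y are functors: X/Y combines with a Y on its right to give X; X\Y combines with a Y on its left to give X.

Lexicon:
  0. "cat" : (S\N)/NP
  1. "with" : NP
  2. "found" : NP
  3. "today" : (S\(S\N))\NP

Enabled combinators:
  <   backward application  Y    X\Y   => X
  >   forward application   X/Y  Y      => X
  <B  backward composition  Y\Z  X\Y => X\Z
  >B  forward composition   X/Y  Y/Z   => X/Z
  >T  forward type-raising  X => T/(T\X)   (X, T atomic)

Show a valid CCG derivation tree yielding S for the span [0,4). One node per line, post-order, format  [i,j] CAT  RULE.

[0,4] S   <
  [0,2] S\N   >
    [0,1] "cat" : (S\N)/NP
    [1,2] "with" : NP
  [2,4] S\(S\N)   <
    [2,3] "found" : NP
    [3,4] "today" : (S\(S\N))\NP

[0,1] (S\N)/NP  lex  "cat"
[1,2] NP  lex  "with"
[0,2] S\N  >  k=1
[2,3] NP  lex  "found"
[3,4] (S\(S\N))\NP  lex  "today"
[2,4] S\(S\N)  <  k=3
[0,4] S  <  k=2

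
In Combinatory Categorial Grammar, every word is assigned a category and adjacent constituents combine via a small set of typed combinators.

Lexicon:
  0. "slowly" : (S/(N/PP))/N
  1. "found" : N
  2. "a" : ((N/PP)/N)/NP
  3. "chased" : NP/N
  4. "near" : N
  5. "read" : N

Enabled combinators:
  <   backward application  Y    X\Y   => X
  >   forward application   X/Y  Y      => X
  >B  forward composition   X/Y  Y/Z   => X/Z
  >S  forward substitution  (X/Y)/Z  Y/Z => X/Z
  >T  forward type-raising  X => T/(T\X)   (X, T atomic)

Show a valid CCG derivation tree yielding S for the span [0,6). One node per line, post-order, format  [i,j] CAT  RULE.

[0,1] (S/(N/PP))/N  lex  "slowly"
[1,2] N  lex  "found"
[0,2] S/(N/PP)  >  k=1
[2,3] ((N/PP)/N)/NP  lex  "a"
[3,4] NP/N  lex  "chased"
[4,5] N  lex  "near"
[3,5] NP  >  k=4
[2,5] (N/PP)/N  >  k=3
[5,6] N  lex  "read"
[2,6] N/PP  >  k=5
[0,6] S  >  k=2

[0,6] S   >
  [0,2] S/(N/PP)   >
    [0,1] "slowly" : (S/(N/PP))/N
    [1,2] "found" : N
  [2,6] N/PP   >
    [2,5] (N/PP)/N   >
      [2,3] "a" : ((N/PP)/N)/NP
      [3,5] NP   >
        [3,4] "chased" : NP/N
        [4,5] "near" : N
    [5,6] "read" : N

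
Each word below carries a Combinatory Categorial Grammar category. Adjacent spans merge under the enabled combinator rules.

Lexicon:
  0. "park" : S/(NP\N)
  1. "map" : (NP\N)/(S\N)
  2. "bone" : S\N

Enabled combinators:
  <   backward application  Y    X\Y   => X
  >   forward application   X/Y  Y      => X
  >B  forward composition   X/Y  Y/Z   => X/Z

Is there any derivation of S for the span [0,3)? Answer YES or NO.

YES

[0,3] S   >
  [0,1] "park" : S/(NP\N)
  [1,3] NP\N   >
    [1,2] "map" : (NP\N)/(S\N)
    [2,3] "bone" : S\N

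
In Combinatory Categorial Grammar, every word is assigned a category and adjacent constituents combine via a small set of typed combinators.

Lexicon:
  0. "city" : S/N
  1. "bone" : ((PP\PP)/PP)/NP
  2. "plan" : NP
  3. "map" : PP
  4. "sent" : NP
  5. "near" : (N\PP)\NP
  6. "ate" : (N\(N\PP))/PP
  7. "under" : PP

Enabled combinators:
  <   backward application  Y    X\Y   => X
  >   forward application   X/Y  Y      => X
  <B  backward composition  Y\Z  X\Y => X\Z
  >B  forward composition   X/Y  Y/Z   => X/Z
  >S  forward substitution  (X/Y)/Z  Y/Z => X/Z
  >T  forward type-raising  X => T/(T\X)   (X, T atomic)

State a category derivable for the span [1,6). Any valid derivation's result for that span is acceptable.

[0,8] S   >
  [0,1] "city" : S/N
  [1,8] N   <
    [1,6] N\PP   <B
      [1,4] PP\PP   >
        [1,3] (PP\PP)/PP   >
          [1,2] "bone" : ((PP\PP)/PP)/NP
          [2,3] "plan" : NP
        [3,4] "map" : PP
      [4,6] N\PP   <
        [4,5] "sent" : NP
        [5,6] "near" : (N\PP)\NP
    [6,8] N\(N\PP)   >
      [6,7] "ate" : (N\(N\PP))/PP
      [7,8] "under" : PP

N\PP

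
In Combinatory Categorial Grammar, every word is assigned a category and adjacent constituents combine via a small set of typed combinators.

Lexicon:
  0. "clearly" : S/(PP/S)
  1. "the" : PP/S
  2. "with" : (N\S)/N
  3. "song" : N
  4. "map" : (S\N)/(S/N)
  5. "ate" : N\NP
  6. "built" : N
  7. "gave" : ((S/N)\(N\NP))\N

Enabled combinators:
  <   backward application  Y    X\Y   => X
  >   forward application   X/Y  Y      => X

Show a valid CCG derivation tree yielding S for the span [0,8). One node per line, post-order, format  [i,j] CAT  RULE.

[0,1] S/(PP/S)  lex  "clearly"
[1,2] PP/S  lex  "the"
[0,2] S  >  k=1
[2,3] (N\S)/N  lex  "with"
[3,4] N  lex  "song"
[2,4] N\S  >  k=3
[0,4] N  <  k=2
[4,5] (S\N)/(S/N)  lex  "map"
[5,6] N\NP  lex  "ate"
[6,7] N  lex  "built"
[7,8] ((S/N)\(N\NP))\N  lex  "gave"
[6,8] (S/N)\(N\NP)  <  k=7
[5,8] S/N  <  k=6
[4,8] S\N  >  k=5
[0,8] S  <  k=4

[0,8] S   <
  [0,4] N   <
    [0,2] S   >
      [0,1] "clearly" : S/(PP/S)
      [1,2] "the" : PP/S
    [2,4] N\S   >
      [2,3] "with" : (N\S)/N
      [3,4] "song" : N
  [4,8] S\N   >
    [4,5] "map" : (S\N)/(S/N)
    [5,8] S/N   <
      [5,6] "ate" : N\NP
      [6,8] (S/N)\(N\NP)   <
        [6,7] "built" : N
        [7,8] "gave" : ((S/N)\(N\NP))\N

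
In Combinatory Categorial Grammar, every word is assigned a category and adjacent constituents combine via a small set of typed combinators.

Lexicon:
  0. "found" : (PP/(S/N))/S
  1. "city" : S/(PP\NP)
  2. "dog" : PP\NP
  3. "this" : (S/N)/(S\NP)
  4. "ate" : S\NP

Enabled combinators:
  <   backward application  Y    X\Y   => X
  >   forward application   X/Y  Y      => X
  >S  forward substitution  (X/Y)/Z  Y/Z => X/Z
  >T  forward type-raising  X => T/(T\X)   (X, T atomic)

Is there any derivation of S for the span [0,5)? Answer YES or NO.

NO

(PP/(S/N))/S S/(PP\NP) PP\NP (S/N)/(S\NP) S\NP
CKY chart[0,5] = {N/(N\PP), NP/(NP\PP), PP, PP/(PP\PP), S/(S\PP)}; S ∉ chart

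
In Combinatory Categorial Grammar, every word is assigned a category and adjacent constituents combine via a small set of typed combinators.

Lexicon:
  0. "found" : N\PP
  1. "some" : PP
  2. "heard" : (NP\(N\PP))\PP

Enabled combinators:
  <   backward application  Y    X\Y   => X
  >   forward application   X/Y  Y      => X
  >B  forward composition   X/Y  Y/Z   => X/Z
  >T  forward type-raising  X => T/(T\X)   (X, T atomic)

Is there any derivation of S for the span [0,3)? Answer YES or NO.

NO

N\PP PP (NP\(N\PP))\PP
CKY chart[0,3] = {N/(N\NP), NP, NP/(NP\NP), PP/(PP\NP), S/(S\NP)}; S ∉ chart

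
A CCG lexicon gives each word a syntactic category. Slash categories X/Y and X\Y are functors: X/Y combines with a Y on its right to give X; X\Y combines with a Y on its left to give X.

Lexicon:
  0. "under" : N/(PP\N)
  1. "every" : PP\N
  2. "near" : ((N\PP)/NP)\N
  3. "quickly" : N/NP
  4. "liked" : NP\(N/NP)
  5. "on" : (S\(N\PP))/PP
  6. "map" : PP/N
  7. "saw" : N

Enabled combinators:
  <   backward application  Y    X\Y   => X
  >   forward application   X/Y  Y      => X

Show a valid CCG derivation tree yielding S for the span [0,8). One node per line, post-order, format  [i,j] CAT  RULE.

[0,1] N/(PP\N)  lex  "under"
[1,2] PP\N  lex  "every"
[0,2] N  >  k=1
[2,3] ((N\PP)/NP)\N  lex  "near"
[0,3] (N\PP)/NP  <  k=2
[3,4] N/NP  lex  "quickly"
[4,5] NP\(N/NP)  lex  "liked"
[3,5] NP  <  k=4
[0,5] N\PP  >  k=3
[5,6] (S\(N\PP))/PP  lex  "on"
[6,7] PP/N  lex  "map"
[7,8] N  lex  "saw"
[6,8] PP  >  k=7
[5,8] S\(N\PP)  >  k=6
[0,8] S  <  k=5

[0,8] S   <
  [0,5] N\PP   >
    [0,3] (N\PP)/NP   <
      [0,2] N   >
        [0,1] "under" : N/(PP\N)
        [1,2] "every" : PP\N
      [2,3] "near" : ((N\PP)/NP)\N
    [3,5] NP   <
      [3,4] "quickly" : N/NP
      [4,5] "liked" : NP\(N/NP)
  [5,8] S\(N\PP)   >
    [5,6] "on" : (S\(N\PP))/PP
    [6,8] PP   >
      [6,7] "map" : PP/N
      [7,8] "saw" : N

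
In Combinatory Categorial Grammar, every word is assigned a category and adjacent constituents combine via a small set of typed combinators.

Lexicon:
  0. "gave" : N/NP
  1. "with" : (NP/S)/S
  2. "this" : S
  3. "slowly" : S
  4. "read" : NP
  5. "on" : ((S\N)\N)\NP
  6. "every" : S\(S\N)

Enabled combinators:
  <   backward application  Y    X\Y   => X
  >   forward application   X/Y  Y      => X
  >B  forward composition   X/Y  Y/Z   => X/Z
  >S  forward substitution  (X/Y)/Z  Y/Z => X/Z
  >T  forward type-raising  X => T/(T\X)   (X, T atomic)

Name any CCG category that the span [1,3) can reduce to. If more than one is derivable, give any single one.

NP/S

[0,7] S   <
  [0,6] S\N   <
    [0,4] N   >
      [0,1] "gave" : N/NP
      [1,4] NP   >
        [1,3] NP/S   >
          [1,2] "with" : (NP/S)/S
          [2,3] "this" : S
        [3,4] "slowly" : S
    [4,6] (S\N)\N   <
      [4,5] "read" : NP
      [5,6] "on" : ((S\N)\N)\NP
  [6,7] "every" : S\(S\N)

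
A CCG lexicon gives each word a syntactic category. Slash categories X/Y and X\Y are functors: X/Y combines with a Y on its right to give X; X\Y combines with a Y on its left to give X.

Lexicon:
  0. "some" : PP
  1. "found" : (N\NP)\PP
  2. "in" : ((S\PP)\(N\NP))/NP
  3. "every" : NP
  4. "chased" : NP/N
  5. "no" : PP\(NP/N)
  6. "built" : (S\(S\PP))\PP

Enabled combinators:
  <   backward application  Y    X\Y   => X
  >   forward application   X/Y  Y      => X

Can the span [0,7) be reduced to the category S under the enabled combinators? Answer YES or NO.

YES

[0,7] S   <
  [0,4] S\PP   <
    [0,2] N\NP   <
      [0,1] "some" : PP
      [1,2] "found" : (N\NP)\PP
    [2,4] (S\PP)\(N\NP)   >
      [2,3] "in" : ((S\PP)\(N\NP))/NP
      [3,4] "every" : NP
  [4,7] S\(S\PP)   <
    [4,6] PP   <
      [4,5] "chased" : NP/N
      [5,6] "no" : PP\(NP/N)
    [6,7] "built" : (S\(S\PP))\PP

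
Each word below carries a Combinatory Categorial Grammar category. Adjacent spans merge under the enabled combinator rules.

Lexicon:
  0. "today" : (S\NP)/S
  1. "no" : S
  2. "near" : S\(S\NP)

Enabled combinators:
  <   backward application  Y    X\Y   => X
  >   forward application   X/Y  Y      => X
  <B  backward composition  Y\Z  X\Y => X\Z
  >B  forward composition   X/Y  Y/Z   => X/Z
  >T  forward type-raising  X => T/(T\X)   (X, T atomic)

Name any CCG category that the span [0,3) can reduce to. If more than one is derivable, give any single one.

S

[0,3] S   <
  [0,2] S\NP   >
    [0,1] "today" : (S\NP)/S
    [1,2] "no" : S
  [2,3] "near" : S\(S\NP)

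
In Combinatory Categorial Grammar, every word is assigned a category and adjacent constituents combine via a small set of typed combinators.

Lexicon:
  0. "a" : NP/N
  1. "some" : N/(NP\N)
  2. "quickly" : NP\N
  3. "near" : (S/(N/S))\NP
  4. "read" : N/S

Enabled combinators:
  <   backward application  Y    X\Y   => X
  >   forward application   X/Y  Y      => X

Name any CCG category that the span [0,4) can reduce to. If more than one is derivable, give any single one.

S/(N/S)

[0,5] S   >
  [0,4] S/(N/S)   <
    [0,3] NP   >
      [0,1] "a" : NP/N
      [1,3] N   >
        [1,2] "some" : N/(NP\N)
        [2,3] "quickly" : NP\N
    [3,4] "near" : (S/(N/S))\NP
  [4,5] "read" : N/S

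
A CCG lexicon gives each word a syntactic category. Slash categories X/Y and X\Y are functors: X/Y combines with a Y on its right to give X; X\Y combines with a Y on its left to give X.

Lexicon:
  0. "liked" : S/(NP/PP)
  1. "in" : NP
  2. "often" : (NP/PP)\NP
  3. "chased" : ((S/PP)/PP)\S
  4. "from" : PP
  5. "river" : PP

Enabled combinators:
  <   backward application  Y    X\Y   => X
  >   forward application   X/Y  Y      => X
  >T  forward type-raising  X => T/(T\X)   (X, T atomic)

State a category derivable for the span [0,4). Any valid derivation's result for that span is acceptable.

(S/PP)/PP

[0,6] S   >
  [0,5] S/PP   >
    [0,4] (S/PP)/PP   <
      [0,3] S   >
        [0,1] "liked" : S/(NP/PP)
        [1,3] NP/PP   <
          [1,2] "in" : NP
          [2,3] "often" : (NP/PP)\NP
      [3,4] "chased" : ((S/PP)/PP)\S
    [4,5] "from" : PP
  [5,6] "river" : PP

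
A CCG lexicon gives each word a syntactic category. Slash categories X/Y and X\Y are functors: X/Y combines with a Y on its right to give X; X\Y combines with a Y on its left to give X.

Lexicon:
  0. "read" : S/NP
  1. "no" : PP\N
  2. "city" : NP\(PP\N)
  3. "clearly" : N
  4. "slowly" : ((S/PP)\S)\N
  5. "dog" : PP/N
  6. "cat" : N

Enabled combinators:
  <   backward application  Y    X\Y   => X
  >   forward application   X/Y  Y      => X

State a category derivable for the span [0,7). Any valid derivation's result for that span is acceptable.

[0,7] S   >
  [0,5] S/PP   <
    [0,3] S   >
      [0,1] "read" : S/NP
      [1,3] NP   <
        [1,2] "no" : PP\N
        [2,3] "city" : NP\(PP\N)
    [3,5] (S/PP)\S   <
      [3,4] "clearly" : N
      [4,5] "slowly" : ((S/PP)\S)\N
  [5,7] PP   >
    [5,6] "dog" : PP/N
    [6,7] "cat" : N

S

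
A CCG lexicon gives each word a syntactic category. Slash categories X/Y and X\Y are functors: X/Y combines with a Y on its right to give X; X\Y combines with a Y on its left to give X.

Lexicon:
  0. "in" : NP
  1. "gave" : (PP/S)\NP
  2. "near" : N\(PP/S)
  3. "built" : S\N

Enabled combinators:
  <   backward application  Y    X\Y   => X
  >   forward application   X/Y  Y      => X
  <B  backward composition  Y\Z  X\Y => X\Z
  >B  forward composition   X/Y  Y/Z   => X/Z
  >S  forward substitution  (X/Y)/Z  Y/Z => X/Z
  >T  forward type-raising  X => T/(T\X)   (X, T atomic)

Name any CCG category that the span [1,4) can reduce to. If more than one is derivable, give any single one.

[0,4] S   <
  [0,1] "in" : NP
  [1,4] S\NP   <B
    [1,3] N\NP   <B
      [1,2] "gave" : (PP/S)\NP
      [2,3] "near" : N\(PP/S)
    [3,4] "built" : S\N

S\NP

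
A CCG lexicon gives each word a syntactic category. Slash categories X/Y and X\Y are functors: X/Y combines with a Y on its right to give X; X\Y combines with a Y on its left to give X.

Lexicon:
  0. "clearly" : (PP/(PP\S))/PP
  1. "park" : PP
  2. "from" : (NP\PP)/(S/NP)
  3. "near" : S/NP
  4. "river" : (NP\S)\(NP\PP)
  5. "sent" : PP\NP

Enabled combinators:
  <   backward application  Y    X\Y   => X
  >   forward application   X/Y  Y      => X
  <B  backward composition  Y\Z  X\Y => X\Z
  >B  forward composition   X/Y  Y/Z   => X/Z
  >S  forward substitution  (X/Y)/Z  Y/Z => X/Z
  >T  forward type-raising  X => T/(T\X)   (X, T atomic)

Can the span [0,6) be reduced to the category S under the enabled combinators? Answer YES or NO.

(PP/(PP\S))/PP PP (NP\PP)/(S/NP) S/NP (NP\S)\(NP\PP) PP\NP
CKY chart[0,6] = {N/(N\PP), NP/(NP\PP), PP, PP/(PP\PP), S/(S\PP)}; S ∉ chart

NO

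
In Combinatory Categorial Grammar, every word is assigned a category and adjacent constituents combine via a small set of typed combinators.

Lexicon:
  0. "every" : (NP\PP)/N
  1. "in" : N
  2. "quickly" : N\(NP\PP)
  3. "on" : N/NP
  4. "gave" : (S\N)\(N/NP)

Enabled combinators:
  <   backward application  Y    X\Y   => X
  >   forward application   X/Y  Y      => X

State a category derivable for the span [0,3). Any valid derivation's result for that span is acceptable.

N

[0,5] S   <
  [0,3] N   <
    [0,2] NP\PP   >
      [0,1] "every" : (NP\PP)/N
      [1,2] "in" : N
    [2,3] "quickly" : N\(NP\PP)
  [3,5] S\N   <
    [3,4] "on" : N/NP
    [4,5] "gave" : (S\N)\(N/NP)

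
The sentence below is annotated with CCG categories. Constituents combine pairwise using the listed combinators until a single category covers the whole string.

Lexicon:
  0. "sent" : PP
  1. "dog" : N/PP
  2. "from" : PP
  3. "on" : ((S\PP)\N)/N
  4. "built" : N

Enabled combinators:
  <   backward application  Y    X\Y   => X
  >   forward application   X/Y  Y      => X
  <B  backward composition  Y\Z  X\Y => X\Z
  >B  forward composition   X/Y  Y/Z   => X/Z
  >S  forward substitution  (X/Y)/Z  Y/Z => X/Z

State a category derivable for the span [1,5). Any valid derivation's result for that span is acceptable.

S\PP

[0,5] S   <
  [0,1] "sent" : PP
  [1,5] S\PP   <
    [1,3] N   >
      [1,2] "dog" : N/PP
      [2,3] "from" : PP
    [3,5] (S\PP)\N   >
      [3,4] "on" : ((S\PP)\N)/N
      [4,5] "built" : N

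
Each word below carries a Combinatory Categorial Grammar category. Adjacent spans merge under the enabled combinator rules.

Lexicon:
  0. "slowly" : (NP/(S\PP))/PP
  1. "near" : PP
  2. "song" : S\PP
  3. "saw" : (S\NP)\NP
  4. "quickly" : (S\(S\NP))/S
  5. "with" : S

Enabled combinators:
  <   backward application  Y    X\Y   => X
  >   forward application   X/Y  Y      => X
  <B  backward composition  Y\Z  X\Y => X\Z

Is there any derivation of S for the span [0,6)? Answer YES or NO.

YES

[0,6] S   <
  [0,4] S\NP   <
    [0,3] NP   >
      [0,2] NP/(S\PP)   >
        [0,1] "slowly" : (NP/(S\PP))/PP
        [1,2] "near" : PP
      [2,3] "song" : S\PP
    [3,4] "saw" : (S\NP)\NP
  [4,6] S\(S\NP)   >
    [4,5] "quickly" : (S\(S\NP))/S
    [5,6] "with" : S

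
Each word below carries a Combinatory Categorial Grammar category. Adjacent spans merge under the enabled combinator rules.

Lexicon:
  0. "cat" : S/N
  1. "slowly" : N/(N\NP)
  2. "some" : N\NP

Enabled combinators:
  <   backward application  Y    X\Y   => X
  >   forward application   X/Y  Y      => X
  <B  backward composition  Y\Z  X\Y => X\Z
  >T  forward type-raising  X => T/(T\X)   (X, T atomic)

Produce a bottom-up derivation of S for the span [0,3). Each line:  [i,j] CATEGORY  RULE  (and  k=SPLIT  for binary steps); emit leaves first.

[0,1] S/N  lex  "cat"
[1,2] N/(N\NP)  lex  "slowly"
[2,3] N\NP  lex  "some"
[1,3] N  >  k=2
[0,3] S  >  k=1

[0,3] S   >
  [0,1] "cat" : S/N
  [1,3] N   >
    [1,2] "slowly" : N/(N\NP)
    [2,3] "some" : N\NP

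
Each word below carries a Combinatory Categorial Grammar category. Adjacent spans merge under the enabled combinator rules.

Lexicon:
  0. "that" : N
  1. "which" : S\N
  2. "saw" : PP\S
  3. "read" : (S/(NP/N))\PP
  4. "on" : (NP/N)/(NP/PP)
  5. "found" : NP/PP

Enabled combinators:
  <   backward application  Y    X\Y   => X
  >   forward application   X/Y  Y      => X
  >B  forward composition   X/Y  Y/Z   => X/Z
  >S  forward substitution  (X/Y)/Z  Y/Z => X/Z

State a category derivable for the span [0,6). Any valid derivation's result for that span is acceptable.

S

[0,6] S   >
  [0,4] S/(NP/N)   <
    [0,3] PP   <
      [0,2] S   <
        [0,1] "that" : N
        [1,2] "which" : S\N
      [2,3] "saw" : PP\S
    [3,4] "read" : (S/(NP/N))\PP
  [4,6] NP/N   >
    [4,5] "on" : (NP/N)/(NP/PP)
    [5,6] "found" : NP/PP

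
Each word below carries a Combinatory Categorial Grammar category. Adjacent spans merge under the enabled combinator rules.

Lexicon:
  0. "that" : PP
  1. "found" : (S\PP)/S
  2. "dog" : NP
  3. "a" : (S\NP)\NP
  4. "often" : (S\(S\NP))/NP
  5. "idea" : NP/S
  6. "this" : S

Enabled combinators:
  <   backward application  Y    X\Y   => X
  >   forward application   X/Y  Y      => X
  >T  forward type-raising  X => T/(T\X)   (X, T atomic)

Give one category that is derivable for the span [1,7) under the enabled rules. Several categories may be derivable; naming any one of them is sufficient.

S\PP

[0,7] S   <
  [0,1] "that" : PP
  [1,7] S\PP   >
    [1,2] "found" : (S\PP)/S
    [2,7] S   <
      [2,4] S\NP   <
        [2,3] "dog" : NP
        [3,4] "a" : (S\NP)\NP
      [4,7] S\(S\NP)   >
        [4,5] "often" : (S\(S\NP))/NP
        [5,7] NP   >
          [5,6] "idea" : NP/S
          [6,7] "this" : S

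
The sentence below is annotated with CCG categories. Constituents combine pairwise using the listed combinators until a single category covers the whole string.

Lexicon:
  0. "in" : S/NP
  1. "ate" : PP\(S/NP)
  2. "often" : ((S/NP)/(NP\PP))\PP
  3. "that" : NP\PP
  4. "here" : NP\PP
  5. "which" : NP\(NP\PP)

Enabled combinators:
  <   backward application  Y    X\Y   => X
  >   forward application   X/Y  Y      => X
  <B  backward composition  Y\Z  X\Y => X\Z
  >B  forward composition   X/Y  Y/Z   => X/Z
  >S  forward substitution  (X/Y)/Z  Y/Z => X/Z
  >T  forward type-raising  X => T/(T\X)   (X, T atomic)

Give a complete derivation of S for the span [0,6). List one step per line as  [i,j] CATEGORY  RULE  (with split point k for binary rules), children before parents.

[0,1] S/NP  lex  "in"
[1,2] PP\(S/NP)  lex  "ate"
[0,2] PP  <  k=1
[2,3] ((S/NP)/(NP\PP))\PP  lex  "often"
[0,3] (S/NP)/(NP\PP)  <  k=2
[3,4] NP\PP  lex  "that"
[0,4] S/NP  >  k=3
[4,5] NP\PP  lex  "here"
[5,6] NP\(NP\PP)  lex  "which"
[4,6] NP  <  k=5
[0,6] S  >  k=4

[0,6] S   >
  [0,4] S/NP   >
    [0,3] (S/NP)/(NP\PP)   <
      [0,2] PP   <
        [0,1] "in" : S/NP
        [1,2] "ate" : PP\(S/NP)
      [2,3] "often" : ((S/NP)/(NP\PP))\PP
    [3,4] "that" : NP\PP
  [4,6] NP   <
    [4,5] "here" : NP\PP
    [5,6] "which" : NP\(NP\PP)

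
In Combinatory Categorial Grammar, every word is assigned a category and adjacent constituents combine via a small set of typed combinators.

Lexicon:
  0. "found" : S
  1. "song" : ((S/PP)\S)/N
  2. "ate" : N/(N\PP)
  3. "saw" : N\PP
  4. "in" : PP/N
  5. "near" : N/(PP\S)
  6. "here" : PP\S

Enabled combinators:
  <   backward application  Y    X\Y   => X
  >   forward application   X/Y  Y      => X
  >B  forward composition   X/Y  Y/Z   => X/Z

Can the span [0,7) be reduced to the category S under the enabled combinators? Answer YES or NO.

YES

[0,7] S   >
  [0,4] S/PP   <
    [0,1] "found" : S
    [1,4] (S/PP)\S   >
      [1,2] "song" : ((S/PP)\S)/N
      [2,4] N   >
        [2,3] "ate" : N/(N\PP)
        [3,4] "saw" : N\PP
  [4,7] PP   >
    [4,5] "in" : PP/N
    [5,7] N   >
      [5,6] "near" : N/(PP\S)
      [6,7] "here" : PP\S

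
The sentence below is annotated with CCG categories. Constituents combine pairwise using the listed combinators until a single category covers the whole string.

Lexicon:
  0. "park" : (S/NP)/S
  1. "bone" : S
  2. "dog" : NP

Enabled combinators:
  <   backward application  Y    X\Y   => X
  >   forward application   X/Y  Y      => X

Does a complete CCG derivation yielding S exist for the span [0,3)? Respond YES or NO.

[0,3] S   >
  [0,2] S/NP   >
    [0,1] "park" : (S/NP)/S
    [1,2] "bone" : S
  [2,3] "dog" : NP

YES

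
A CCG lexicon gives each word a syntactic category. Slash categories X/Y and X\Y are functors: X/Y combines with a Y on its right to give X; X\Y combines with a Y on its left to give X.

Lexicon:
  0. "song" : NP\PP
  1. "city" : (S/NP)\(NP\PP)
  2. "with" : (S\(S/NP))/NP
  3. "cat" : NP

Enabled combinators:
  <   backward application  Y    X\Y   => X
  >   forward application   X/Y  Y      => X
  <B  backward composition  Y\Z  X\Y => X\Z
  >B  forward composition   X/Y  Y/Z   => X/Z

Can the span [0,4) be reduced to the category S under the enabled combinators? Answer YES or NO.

YES

[0,4] S   <
  [0,2] S/NP   <
    [0,1] "song" : NP\PP
    [1,2] "city" : (S/NP)\(NP\PP)
  [2,4] S\(S/NP)   >
    [2,3] "with" : (S\(S/NP))/NP
    [3,4] "cat" : NP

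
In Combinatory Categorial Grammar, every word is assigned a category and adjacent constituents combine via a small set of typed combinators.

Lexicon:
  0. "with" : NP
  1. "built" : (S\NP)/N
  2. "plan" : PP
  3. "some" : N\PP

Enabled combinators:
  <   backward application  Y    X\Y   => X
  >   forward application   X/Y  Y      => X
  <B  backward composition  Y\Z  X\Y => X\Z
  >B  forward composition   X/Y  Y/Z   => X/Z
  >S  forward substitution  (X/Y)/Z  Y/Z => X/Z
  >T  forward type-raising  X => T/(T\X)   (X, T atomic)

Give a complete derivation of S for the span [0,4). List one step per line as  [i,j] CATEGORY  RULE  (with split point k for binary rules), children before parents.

[0,4] S   <
  [0,1] "with" : NP
  [1,4] S\NP   >
    [1,2] "built" : (S\NP)/N
    [2,4] N   <
      [2,3] "plan" : PP
      [3,4] "some" : N\PP

[0,1] NP  lex  "with"
[1,2] (S\NP)/N  lex  "built"
[2,3] PP  lex  "plan"
[3,4] N\PP  lex  "some"
[2,4] N  <  k=3
[1,4] S\NP  >  k=2
[0,4] S  <  k=1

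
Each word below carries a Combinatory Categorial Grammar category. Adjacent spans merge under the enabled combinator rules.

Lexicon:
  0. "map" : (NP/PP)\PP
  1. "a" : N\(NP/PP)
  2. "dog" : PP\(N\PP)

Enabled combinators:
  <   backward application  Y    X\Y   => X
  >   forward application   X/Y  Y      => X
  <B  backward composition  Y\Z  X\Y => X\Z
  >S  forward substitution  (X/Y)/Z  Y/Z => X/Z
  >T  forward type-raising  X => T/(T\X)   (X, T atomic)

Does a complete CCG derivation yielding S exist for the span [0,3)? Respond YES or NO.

(NP/PP)\PP N\(NP/PP) PP\(N\PP)
CKY chart[0,3] = {N/(N\PP), NP/(NP\PP), PP, PP/(PP\PP), S/(S\PP)}; S ∉ chart

NO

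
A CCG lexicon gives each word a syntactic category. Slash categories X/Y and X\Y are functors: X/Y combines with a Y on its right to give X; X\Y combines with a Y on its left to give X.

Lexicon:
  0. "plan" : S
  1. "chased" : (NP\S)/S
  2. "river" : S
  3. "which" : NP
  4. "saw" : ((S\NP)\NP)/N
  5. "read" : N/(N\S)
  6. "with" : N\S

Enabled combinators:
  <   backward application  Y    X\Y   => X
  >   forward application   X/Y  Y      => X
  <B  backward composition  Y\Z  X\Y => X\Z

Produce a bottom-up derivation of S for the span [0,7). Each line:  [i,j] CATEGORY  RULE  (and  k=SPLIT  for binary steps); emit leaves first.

[0,1] S  lex  "plan"
[1,2] (NP\S)/S  lex  "chased"
[2,3] S  lex  "river"
[1,3] NP\S  >  k=2
[0,3] NP  <  k=1
[3,4] NP  lex  "which"
[4,5] ((S\NP)\NP)/N  lex  "saw"
[5,6] N/(N\S)  lex  "read"
[6,7] N\S  lex  "with"
[5,7] N  >  k=6
[4,7] (S\NP)\NP  >  k=5
[3,7] S\NP  <  k=4
[0,7] S  <  k=3

[0,7] S   <
  [0,3] NP   <
    [0,1] "plan" : S
    [1,3] NP\S   >
      [1,2] "chased" : (NP\S)/S
      [2,3] "river" : S
  [3,7] S\NP   <
    [3,4] "which" : NP
    [4,7] (S\NP)\NP   >
      [4,5] "saw" : ((S\NP)\NP)/N
      [5,7] N   >
        [5,6] "read" : N/(N\S)
        [6,7] "with" : N\S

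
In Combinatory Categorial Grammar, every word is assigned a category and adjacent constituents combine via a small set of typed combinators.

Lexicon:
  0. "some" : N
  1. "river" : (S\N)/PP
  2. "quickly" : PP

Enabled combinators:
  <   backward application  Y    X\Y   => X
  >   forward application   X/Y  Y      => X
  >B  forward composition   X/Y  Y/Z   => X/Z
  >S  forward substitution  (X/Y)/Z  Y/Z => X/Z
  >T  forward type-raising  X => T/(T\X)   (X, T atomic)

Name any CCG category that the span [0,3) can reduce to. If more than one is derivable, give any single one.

[0,3] S   >
  [0,1] S/(S\N)   >T
    [0,1] "some" : N
  [1,3] S\N   >
    [1,2] "river" : (S\N)/PP
    [2,3] "quickly" : PP

S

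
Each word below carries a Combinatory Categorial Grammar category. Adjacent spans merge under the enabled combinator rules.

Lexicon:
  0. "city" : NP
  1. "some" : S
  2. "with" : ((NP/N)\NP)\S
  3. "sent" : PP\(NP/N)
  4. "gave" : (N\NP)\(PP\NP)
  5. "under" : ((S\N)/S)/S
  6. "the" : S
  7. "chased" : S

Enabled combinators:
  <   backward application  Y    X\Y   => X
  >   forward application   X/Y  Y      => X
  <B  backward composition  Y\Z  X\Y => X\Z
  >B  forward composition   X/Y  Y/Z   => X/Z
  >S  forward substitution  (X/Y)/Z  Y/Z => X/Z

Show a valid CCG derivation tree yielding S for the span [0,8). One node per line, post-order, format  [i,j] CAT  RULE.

[0,8] S   <
  [0,5] N   <
    [0,1] "city" : NP
    [1,5] N\NP   <
      [1,4] PP\NP   <B
        [1,3] (NP/N)\NP   <
          [1,2] "some" : S
          [2,3] "with" : ((NP/N)\NP)\S
        [3,4] "sent" : PP\(NP/N)
      [4,5] "gave" : (N\NP)\(PP\NP)
  [5,8] S\N   >
    [5,7] (S\N)/S   >
      [5,6] "under" : ((S\N)/S)/S
      [6,7] "the" : S
    [7,8] "chased" : S

[0,1] NP  lex  "city"
[1,2] S  lex  "some"
[2,3] ((NP/N)\NP)\S  lex  "with"
[1,3] (NP/N)\NP  <  k=2
[3,4] PP\(NP/N)  lex  "sent"
[1,4] PP\NP  <B  k=3
[4,5] (N\NP)\(PP\NP)  lex  "gave"
[1,5] N\NP  <  k=4
[0,5] N  <  k=1
[5,6] ((S\N)/S)/S  lex  "under"
[6,7] S  lex  "the"
[5,7] (S\N)/S  >  k=6
[7,8] S  lex  "chased"
[5,8] S\N  >  k=7
[0,8] S  <  k=5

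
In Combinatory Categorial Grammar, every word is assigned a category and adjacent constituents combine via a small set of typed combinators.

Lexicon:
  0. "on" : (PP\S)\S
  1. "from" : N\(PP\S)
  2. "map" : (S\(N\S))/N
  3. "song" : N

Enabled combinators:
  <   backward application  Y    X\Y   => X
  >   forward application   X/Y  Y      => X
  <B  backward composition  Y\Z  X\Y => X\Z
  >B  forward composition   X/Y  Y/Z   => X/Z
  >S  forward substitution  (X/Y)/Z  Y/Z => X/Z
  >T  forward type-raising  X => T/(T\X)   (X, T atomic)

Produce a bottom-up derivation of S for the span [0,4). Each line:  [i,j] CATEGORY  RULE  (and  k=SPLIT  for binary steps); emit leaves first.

[0,4] S   <
  [0,2] N\S   <B
    [0,1] "on" : (PP\S)\S
    [1,2] "from" : N\(PP\S)
  [2,4] S\(N\S)   >
    [2,3] "map" : (S\(N\S))/N
    [3,4] "song" : N

[0,1] (PP\S)\S  lex  "on"
[1,2] N\(PP\S)  lex  "from"
[0,2] N\S  <B  k=1
[2,3] (S\(N\S))/N  lex  "map"
[3,4] N  lex  "song"
[2,4] S\(N\S)  >  k=3
[0,4] S  <  k=2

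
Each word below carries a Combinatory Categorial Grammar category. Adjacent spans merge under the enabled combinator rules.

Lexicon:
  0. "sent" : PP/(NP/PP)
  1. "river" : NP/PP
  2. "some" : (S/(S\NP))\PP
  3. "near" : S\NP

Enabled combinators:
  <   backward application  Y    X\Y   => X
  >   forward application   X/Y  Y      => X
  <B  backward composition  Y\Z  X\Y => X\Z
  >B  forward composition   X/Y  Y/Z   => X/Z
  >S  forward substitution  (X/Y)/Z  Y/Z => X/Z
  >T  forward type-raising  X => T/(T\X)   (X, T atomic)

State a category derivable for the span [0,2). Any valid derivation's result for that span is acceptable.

PP

[0,4] S   >
  [0,3] S/(S\NP)   <
    [0,2] PP   >
      [0,1] "sent" : PP/(NP/PP)
      [1,2] "river" : NP/PP
    [2,3] "some" : (S/(S\NP))\PP
  [3,4] "near" : S\NP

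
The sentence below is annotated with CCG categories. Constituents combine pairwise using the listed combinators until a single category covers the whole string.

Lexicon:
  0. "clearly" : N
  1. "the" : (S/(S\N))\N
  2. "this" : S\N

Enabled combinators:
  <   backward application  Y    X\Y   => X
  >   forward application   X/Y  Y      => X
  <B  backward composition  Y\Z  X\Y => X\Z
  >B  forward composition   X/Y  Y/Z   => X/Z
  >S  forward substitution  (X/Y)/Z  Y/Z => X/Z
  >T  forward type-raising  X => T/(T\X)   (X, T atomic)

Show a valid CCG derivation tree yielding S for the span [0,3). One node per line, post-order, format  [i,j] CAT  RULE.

[0,1] N  lex  "clearly"
[1,2] (S/(S\N))\N  lex  "the"
[0,2] S/(S\N)  <  k=1
[2,3] S\N  lex  "this"
[0,3] S  >  k=2

[0,3] S   >
  [0,2] S/(S\N)   <
    [0,1] "clearly" : N
    [1,2] "the" : (S/(S\N))\N
  [2,3] "this" : S\N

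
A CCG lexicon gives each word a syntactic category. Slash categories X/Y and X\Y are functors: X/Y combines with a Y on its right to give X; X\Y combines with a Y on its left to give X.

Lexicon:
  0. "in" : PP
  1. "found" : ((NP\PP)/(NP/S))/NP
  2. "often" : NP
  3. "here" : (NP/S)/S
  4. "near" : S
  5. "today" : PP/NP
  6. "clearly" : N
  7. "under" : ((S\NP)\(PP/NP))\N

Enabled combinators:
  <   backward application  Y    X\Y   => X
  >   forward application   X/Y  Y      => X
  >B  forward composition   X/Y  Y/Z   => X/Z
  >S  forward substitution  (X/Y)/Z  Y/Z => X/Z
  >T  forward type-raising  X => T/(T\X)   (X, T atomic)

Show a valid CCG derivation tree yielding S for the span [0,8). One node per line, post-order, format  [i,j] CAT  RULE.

[0,1] PP  lex  "in"
[0,1] NP/(NP\PP)  >T
[1,2] ((NP\PP)/(NP/S))/NP  lex  "found"
[2,3] NP  lex  "often"
[1,3] (NP\PP)/(NP/S)  >  k=2
[3,4] (NP/S)/S  lex  "here"
[4,5] S  lex  "near"
[3,5] NP/S  >  k=4
[1,5] NP\PP  >  k=3
[0,5] NP  >  k=1
[5,6] PP/NP  lex  "today"
[6,7] N  lex  "clearly"
[7,8] ((S\NP)\(PP/NP))\N  lex  "under"
[6,8] (S\NP)\(PP/NP)  <  k=7
[5,8] S\NP  <  k=6
[0,8] S  <  k=5

[0,8] S   <
  [0,5] NP   >
    [0,1] NP/(NP\PP)   >T
      [0,1] "in" : PP
    [1,5] NP\PP   >
      [1,3] (NP\PP)/(NP/S)   >
        [1,2] "found" : ((NP\PP)/(NP/S))/NP
        [2,3] "often" : NP
      [3,5] NP/S   >
        [3,4] "here" : (NP/S)/S
        [4,5] "near" : S
  [5,8] S\NP   <
    [5,6] "today" : PP/NP
    [6,8] (S\NP)\(PP/NP)   <
      [6,7] "clearly" : N
      [7,8] "under" : ((S\NP)\(PP/NP))\N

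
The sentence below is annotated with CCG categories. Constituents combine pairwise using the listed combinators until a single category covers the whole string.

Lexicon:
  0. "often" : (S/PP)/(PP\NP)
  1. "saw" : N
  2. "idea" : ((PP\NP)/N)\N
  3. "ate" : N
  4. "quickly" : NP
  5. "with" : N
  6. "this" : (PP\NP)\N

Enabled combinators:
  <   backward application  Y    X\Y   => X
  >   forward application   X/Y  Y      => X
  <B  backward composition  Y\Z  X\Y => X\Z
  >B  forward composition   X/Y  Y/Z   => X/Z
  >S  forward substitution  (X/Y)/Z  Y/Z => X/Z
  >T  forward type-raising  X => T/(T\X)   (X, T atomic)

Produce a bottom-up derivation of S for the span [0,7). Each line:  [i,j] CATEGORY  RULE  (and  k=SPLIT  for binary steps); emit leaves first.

[0,1] (S/PP)/(PP\NP)  lex  "often"
[1,2] N  lex  "saw"
[2,3] ((PP\NP)/N)\N  lex  "idea"
[1,3] (PP\NP)/N  <  k=2
[3,4] N  lex  "ate"
[1,4] PP\NP  >  k=3
[0,4] S/PP  >  k=1
[4,5] NP  lex  "quickly"
[4,5] PP/(PP\NP)  >T
[5,6] N  lex  "with"
[6,7] (PP\NP)\N  lex  "this"
[5,7] PP\NP  <  k=6
[4,7] PP  >  k=5
[0,7] S  >  k=4

[0,7] S   >
  [0,4] S/PP   >
    [0,1] "often" : (S/PP)/(PP\NP)
    [1,4] PP\NP   >
      [1,3] (PP\NP)/N   <
        [1,2] "saw" : N
        [2,3] "idea" : ((PP\NP)/N)\N
      [3,4] "ate" : N
  [4,7] PP   >
    [4,5] PP/(PP\NP)   >T
      [4,5] "quickly" : NP
    [5,7] PP\NP   <
      [5,6] "with" : N
      [6,7] "this" : (PP\NP)\N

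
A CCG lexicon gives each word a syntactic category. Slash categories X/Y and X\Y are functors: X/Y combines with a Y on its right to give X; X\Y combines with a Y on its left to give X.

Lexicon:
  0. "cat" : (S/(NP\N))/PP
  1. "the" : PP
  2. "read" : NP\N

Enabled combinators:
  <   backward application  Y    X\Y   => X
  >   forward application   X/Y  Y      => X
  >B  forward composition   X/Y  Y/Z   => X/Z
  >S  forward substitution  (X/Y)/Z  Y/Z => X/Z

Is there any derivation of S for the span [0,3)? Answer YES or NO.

YES

[0,3] S   >
  [0,2] S/(NP\N)   >
    [0,1] "cat" : (S/(NP\N))/PP
    [1,2] "the" : PP
  [2,3] "read" : NP\N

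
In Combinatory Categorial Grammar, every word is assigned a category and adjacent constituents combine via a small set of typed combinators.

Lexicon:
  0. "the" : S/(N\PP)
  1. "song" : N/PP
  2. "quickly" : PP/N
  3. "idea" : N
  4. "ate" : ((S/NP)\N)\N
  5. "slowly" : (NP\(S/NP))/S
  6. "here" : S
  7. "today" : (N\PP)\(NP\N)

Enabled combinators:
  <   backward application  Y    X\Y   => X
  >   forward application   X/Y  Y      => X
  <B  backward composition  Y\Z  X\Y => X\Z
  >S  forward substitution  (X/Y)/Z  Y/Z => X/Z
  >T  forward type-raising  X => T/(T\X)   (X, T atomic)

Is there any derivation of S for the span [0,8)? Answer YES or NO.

YES

[0,8] S   >
  [0,1] "the" : S/(N\PP)
  [1,8] N\PP   <
    [1,7] NP\N   <B
      [1,5] (S/NP)\N   <
        [1,4] N   >
          [1,2] "song" : N/PP
          [2,4] PP   >
            [2,3] "quickly" : PP/N
            [3,4] "idea" : N
        [4,5] "ate" : ((S/NP)\N)\N
      [5,7] NP\(S/NP)   >
        [5,6] "slowly" : (NP\(S/NP))/S
        [6,7] "here" : S
    [7,8] "today" : (N\PP)\(NP\N)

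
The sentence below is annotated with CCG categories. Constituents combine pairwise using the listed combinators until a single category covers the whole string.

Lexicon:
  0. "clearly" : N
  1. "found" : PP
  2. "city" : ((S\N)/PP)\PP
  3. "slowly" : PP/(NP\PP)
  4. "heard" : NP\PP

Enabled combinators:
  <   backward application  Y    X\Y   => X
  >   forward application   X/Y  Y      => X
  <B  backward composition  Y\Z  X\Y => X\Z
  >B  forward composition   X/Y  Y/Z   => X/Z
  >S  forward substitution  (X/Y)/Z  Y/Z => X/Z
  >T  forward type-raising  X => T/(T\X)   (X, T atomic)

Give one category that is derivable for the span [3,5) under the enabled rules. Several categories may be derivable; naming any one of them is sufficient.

PP

[0,5] S   <
  [0,1] "clearly" : N
  [1,5] S\N   >
    [1,3] (S\N)/PP   <
      [1,2] "found" : PP
      [2,3] "city" : ((S\N)/PP)\PP
    [3,5] PP   >
      [3,4] "slowly" : PP/(NP\PP)
      [4,5] "heard" : NP\PP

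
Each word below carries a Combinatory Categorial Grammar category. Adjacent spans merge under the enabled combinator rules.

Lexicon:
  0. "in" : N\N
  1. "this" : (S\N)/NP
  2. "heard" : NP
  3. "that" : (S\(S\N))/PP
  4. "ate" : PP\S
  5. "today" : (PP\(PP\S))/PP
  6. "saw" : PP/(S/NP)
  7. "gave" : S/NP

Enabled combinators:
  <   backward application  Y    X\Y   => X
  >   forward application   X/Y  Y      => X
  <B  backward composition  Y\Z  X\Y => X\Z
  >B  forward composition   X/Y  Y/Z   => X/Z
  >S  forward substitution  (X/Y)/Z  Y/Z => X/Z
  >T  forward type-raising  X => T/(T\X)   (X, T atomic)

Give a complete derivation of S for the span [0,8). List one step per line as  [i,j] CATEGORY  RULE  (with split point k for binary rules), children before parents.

[0,1] N\N  lex  "in"
[1,2] (S\N)/NP  lex  "this"
[2,3] NP  lex  "heard"
[1,3] S\N  >  k=2
[0,3] S\N  <B  k=1
[3,4] (S\(S\N))/PP  lex  "that"
[4,5] PP\S  lex  "ate"
[5,6] (PP\(PP\S))/PP  lex  "today"
[6,7] PP/(S/NP)  lex  "saw"
[7,8] S/NP  lex  "gave"
[6,8] PP  >  k=7
[5,8] PP\(PP\S)  >  k=6
[4,8] PP  <  k=5
[3,8] S\(S\N)  >  k=4
[0,8] S  <  k=3

[0,8] S   <
  [0,3] S\N   <B
    [0,1] "in" : N\N
    [1,3] S\N   >
      [1,2] "this" : (S\N)/NP
      [2,3] "heard" : NP
  [3,8] S\(S\N)   >
    [3,4] "that" : (S\(S\N))/PP
    [4,8] PP   <
      [4,5] "ate" : PP\S
      [5,8] PP\(PP\S)   >
        [5,6] "today" : (PP\(PP\S))/PP
        [6,8] PP   >
          [6,7] "saw" : PP/(S/NP)
          [7,8] "gave" : S/NP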